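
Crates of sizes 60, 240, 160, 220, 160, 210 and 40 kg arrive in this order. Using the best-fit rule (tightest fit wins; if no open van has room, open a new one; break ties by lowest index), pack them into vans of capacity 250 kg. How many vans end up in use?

  60 → van 1 (new)  [load 60/250]
  240 → van 2 (new)  [load 240/250]
  160 → van 1  [load 220/250]
  220 → van 3 (new)  [load 220/250]
  160 → van 4 (new)  [load 160/250]
  210 → van 5 (new)  [load 210/250]
  40 → van 5  [load 250/250]
5 vans opened.

5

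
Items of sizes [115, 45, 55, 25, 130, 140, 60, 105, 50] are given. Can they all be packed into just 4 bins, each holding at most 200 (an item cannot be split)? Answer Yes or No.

Yes

A valid assignment using 4 bins:
  bin 1: 140 + 60 = 200
  bin 2: 130 + 55 = 185
  bin 3: 115 + 50 + 25 = 190
  bin 4: 105 + 45 = 150
Every load is within 200, so 4 bins suffice.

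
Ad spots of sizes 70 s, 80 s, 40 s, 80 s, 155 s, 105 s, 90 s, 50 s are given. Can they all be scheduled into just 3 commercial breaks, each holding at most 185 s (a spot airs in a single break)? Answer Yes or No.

Total = 670 s; ⌈670/185⌉ = 4.
At least 4 commercial breaks are required, but only 3 are allowed.

No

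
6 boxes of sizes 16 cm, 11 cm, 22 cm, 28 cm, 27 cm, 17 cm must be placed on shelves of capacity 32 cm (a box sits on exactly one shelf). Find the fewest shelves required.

Total = 28 + 27 + 22 + 17 + 16 + 11 = 121 cm.
Lower bound: ⌈121/32⌉ = 4 shelves.
A packing using 5 shelves:
  shelf 1: 28 = 28
  shelf 2: 27 = 27
  shelf 3: 22 = 22
  shelf 4: 17 + 11 = 28
  shelf 5: 16 = 16
No arrangement into 4 shelves stays within capacity, so 5 is optimal.

5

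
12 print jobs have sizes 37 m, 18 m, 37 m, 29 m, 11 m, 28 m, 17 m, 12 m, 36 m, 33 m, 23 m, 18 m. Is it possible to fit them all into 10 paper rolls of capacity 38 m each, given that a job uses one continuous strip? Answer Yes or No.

Yes

A valid assignment using 9 paper rolls:
  roll 1: 37 = 37
  roll 2: 37 = 37
  roll 3: 36 = 36
  roll 4: 33 = 33
  roll 5: 29 = 29
  roll 6: 28 = 28
  roll 7: 23 + 12 = 35
  roll 8: 18 + 18 = 36
  roll 9: 17 + 11 = 28
That uses only 9 ≤ 10, so 10 paper rolls are enough.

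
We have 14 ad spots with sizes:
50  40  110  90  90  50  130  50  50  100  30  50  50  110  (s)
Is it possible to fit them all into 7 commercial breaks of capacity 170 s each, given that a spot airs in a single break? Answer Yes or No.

Yes

A valid assignment using 7 commercial breaks:
  break 1: 130 + 40 = 170
  break 2: 110 + 50 = 160
  break 3: 110 + 50 = 160
  break 4: 100 + 50 = 150
  break 5: 90 + 50 + 30 = 170
  break 6: 90 + 50 = 140
  break 7: 50 = 50
Every load is within 170 s, so 7 commercial breaks suffice.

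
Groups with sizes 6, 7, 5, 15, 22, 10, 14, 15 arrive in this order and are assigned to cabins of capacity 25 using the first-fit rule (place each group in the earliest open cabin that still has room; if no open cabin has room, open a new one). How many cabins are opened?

5

  6 → cabin 1 (new)  [load 6/25]
  7 → cabin 1  [load 13/25]
  5 → cabin 1  [load 18/25]
  15 → cabin 2 (new)  [load 15/25]
  22 → cabin 3 (new)  [load 22/25]
  10 → cabin 2  [load 25/25]
  14 → cabin 4 (new)  [load 14/25]
  15 → cabin 5 (new)  [load 15/25]
5 cabins opened.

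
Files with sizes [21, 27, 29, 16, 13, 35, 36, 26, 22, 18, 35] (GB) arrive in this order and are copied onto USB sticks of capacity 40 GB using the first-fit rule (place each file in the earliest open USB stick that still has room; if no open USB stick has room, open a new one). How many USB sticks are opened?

8

  21 → USB stick 1 (new)  [load 21/40]
  27 → USB stick 2 (new)  [load 27/40]
  29 → USB stick 3 (new)  [load 29/40]
  16 → USB stick 1  [load 37/40]
  13 → USB stick 2  [load 40/40]
  35 → USB stick 4 (new)  [load 35/40]
  36 → USB stick 5 (new)  [load 36/40]
  26 → USB stick 6 (new)  [load 26/40]
  22 → USB stick 7 (new)  [load 22/40]
  18 → USB stick 7  [load 40/40]
  35 → USB stick 8 (new)  [load 35/40]
8 USB sticks opened.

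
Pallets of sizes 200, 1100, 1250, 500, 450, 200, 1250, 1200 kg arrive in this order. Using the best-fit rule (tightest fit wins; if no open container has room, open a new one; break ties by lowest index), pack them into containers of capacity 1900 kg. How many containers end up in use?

  200 → container 1 (new)  [load 200/1900]
  1100 → container 1  [load 1300/1900]
  1250 → container 2 (new)  [load 1250/1900]
  500 → container 1  [load 1800/1900]
  450 → container 2  [load 1700/1900]
  200 → container 2  [load 1900/1900]
  1250 → container 3 (new)  [load 1250/1900]
  1200 → container 4 (new)  [load 1200/1900]
4 containers opened.

4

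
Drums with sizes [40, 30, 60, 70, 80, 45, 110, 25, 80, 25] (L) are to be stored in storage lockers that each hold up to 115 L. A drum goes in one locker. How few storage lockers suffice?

Total = 110 + 80 + 80 + 70 + 60 + 45 + 40 + 30 + 25 + 25 = 565 L.
Lower bound: ⌈565/115⌉ = 5 storage lockers.
A packing using 6 storage lockers:
  locker 1: 110 = 110
  locker 2: 80 + 30 = 110
  locker 3: 80 + 25 = 105
  locker 4: 70 + 45 = 115
  locker 5: 60 + 40 = 100
  locker 6: 25 = 25
No arrangement into 5 storage lockers stays within capacity, so 6 is optimal.

6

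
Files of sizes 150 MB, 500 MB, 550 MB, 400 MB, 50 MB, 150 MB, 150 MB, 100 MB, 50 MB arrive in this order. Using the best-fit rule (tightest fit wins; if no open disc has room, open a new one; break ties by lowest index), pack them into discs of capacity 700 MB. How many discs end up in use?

3

  150 → disc 1 (new)  [load 150/700]
  500 → disc 1  [load 650/700]
  550 → disc 2 (new)  [load 550/700]
  400 → disc 3 (new)  [load 400/700]
  50 → disc 1  [load 700/700]
  150 → disc 2  [load 700/700]
  150 → disc 3  [load 550/700]
  100 → disc 3  [load 650/700]
  50 → disc 3  [load 700/700]
3 discs opened.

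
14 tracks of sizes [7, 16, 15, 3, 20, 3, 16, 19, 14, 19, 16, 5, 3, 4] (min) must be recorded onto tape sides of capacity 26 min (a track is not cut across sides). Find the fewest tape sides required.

Total = 20 + 19 + 19 + 16 + 16 + 16 + 15 + 14 + 7 + 5 + 4 + 3 + 3 + 3 = 160 min.
Lower bound: ⌈160/26⌉ = 7 tape sides.
Also, 8 tracks each exceed 13 min, and no two of those can share a side, so at least 8 tape sides are needed.
A packing using 8 tape sides:
  side 1: 20 + 5 = 25
  side 2: 19 + 7 = 26
  side 3: 19 + 4 + 3 = 26
  side 4: 16 + 3 + 3 = 22
  side 5: 16 = 16
  side 6: 16 = 16
  side 7: 15 = 15
  side 8: 14 = 14
This matches the lower bound, so 8 is optimal.

8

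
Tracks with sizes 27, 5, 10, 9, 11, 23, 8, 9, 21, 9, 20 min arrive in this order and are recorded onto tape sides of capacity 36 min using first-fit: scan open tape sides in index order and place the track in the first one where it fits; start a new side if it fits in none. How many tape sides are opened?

5

  27 → side 1 (new)  [load 27/36]
  5 → side 1  [load 32/36]
  10 → side 2 (new)  [load 10/36]
  9 → side 2  [load 19/36]
  11 → side 2  [load 30/36]
  23 → side 3 (new)  [load 23/36]
  8 → side 3  [load 31/36]
  9 → side 4 (new)  [load 9/36]
  21 → side 4  [load 30/36]
  9 → side 5 (new)  [load 9/36]
  20 → side 5  [load 29/36]
5 tape sides opened.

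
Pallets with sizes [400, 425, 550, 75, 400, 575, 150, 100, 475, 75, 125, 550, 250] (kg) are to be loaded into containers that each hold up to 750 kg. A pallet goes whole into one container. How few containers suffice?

7

Total = 575 + 550 + 550 + 475 + 425 + 400 + 400 + 250 + 150 + 125 + 100 + 75 + 75 = 4150 kg.
Lower bound: ⌈4150/750⌉ = 6 containers.
Also, 7 pallets each exceed 375 kg, and no two of those can share a container, so at least 7 containers are needed.
A packing using 7 containers:
  container 1: 575 + 150 = 725
  container 2: 550 + 125 + 75 = 750
  container 3: 550 + 100 + 75 = 725
  container 4: 475 + 250 = 725
  container 5: 425 = 425
  container 6: 400 = 400
  container 7: 400 = 400
This matches the lower bound, so 7 is optimal.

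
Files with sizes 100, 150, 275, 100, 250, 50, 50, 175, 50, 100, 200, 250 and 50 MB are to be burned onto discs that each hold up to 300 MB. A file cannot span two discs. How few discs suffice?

7

Total = 275 + 250 + 250 + 200 + 175 + 150 + 100 + 100 + 100 + 50 + 50 + 50 + 50 = 1800 MB.
Lower bound: ⌈1800/300⌉ = 6 discs.
A packing using 7 discs:
  disc 1: 275 = 275
  disc 2: 250 + 50 = 300
  disc 3: 250 + 50 = 300
  disc 4: 200 + 100 = 300
  disc 5: 175 + 100 = 275
  disc 6: 150 + 100 + 50 = 300
  disc 7: 50 = 50
No arrangement into 6 discs stays within capacity, so 7 is optimal.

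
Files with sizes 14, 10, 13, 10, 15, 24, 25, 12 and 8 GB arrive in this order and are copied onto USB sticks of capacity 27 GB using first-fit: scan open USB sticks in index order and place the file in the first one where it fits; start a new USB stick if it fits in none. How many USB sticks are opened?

6

  14 → USB stick 1 (new)  [load 14/27]
  10 → USB stick 1  [load 24/27]
  13 → USB stick 2 (new)  [load 13/27]
  10 → USB stick 2  [load 23/27]
  15 → USB stick 3 (new)  [load 15/27]
  24 → USB stick 4 (new)  [load 24/27]
  25 → USB stick 5 (new)  [load 25/27]
  12 → USB stick 3  [load 27/27]
  8 → USB stick 6 (new)  [load 8/27]
6 USB sticks opened.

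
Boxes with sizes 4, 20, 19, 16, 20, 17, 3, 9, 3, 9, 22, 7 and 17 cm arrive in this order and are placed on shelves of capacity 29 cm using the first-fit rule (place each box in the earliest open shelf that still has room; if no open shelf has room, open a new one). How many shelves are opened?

  4 → shelf 1 (new)  [load 4/29]
  20 → shelf 1  [load 24/29]
  19 → shelf 2 (new)  [load 19/29]
  16 → shelf 3 (new)  [load 16/29]
  20 → shelf 4 (new)  [load 20/29]
  17 → shelf 5 (new)  [load 17/29]
  3 → shelf 1  [load 27/29]
  9 → shelf 2  [load 28/29]
  3 → shelf 3  [load 19/29]
  9 → shelf 3  [load 28/29]
  22 → shelf 6 (new)  [load 22/29]
  7 → shelf 4  [load 27/29]
  17 → shelf 7 (new)  [load 17/29]
7 shelves opened.

7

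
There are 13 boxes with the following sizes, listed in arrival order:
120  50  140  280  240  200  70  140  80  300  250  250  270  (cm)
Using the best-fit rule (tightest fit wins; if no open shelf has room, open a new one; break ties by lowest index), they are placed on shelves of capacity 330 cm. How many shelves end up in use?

9

  120 → shelf 1 (new)  [load 120/330]
  50 → shelf 1  [load 170/330]
  140 → shelf 1  [load 310/330]
  280 → shelf 2 (new)  [load 280/330]
  240 → shelf 3 (new)  [load 240/330]
  200 → shelf 4 (new)  [load 200/330]
  70 → shelf 3  [load 310/330]
  140 → shelf 5 (new)  [load 140/330]
  80 → shelf 4  [load 280/330]
  300 → shelf 6 (new)  [load 300/330]
  250 → shelf 7 (new)  [load 250/330]
  250 → shelf 8 (new)  [load 250/330]
  270 → shelf 9 (new)  [load 270/330]
9 shelves opened.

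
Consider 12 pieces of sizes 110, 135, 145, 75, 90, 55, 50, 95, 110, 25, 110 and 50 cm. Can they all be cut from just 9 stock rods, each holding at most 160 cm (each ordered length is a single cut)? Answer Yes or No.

A valid assignment using 8 stock rods:
  stock rod 1: 145 = 145
  stock rod 2: 135 + 25 = 160
  stock rod 3: 110 + 50 = 160
  stock rod 4: 110 + 50 = 160
  stock rod 5: 110 = 110
  stock rod 6: 95 + 55 = 150
  stock rod 7: 90 = 90
  stock rod 8: 75 = 75
That uses only 8 ≤ 9, so 9 stock rods are enough.

Yes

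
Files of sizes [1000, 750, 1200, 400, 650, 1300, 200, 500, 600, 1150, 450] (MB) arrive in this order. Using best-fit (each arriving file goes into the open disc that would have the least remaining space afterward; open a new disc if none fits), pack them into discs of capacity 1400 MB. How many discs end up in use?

  1000 → disc 1 (new)  [load 1000/1400]
  750 → disc 2 (new)  [load 750/1400]
  1200 → disc 3 (new)  [load 1200/1400]
  400 → disc 1  [load 1400/1400]
  650 → disc 2  [load 1400/1400]
  1300 → disc 4 (new)  [load 1300/1400]
  200 → disc 3  [load 1400/1400]
  500 → disc 5 (new)  [load 500/1400]
  600 → disc 5  [load 1100/1400]
  1150 → disc 6 (new)  [load 1150/1400]
  450 → disc 7 (new)  [load 450/1400]
7 discs opened.

7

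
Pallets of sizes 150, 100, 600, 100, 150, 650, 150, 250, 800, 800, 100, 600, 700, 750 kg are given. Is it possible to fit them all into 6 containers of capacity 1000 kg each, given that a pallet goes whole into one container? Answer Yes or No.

No

Total = 5900 kg; ⌈5900/1000⌉ = 6.
7 pallets each exceed half the capacity and cannot share a container, forcing at least 7 containers.
At least 7 containers are required, but only 6 are allowed.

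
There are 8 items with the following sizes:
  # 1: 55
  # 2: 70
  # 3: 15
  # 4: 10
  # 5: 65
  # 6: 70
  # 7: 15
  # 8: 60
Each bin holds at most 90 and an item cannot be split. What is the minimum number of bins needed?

Total = 70 + 70 + 65 + 60 + 55 + 15 + 15 + 10 = 360.
Lower bound: ⌈360/90⌉ = 4 bins.
Also, 5 items each exceed 45, and no two of those can share a bin, so at least 5 bins are needed.
A packing using 5 bins:
  bin 1: 70 + 15 = 85
  bin 2: 70 + 15 = 85
  bin 3: 65 + 10 = 75
  bin 4: 60 = 60
  bin 5: 55 = 55
This matches the lower bound, so 5 is optimal.

5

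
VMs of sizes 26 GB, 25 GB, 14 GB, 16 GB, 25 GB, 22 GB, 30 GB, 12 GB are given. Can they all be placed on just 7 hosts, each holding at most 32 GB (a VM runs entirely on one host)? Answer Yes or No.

A valid assignment using 7 hosts:
  host 1: 30 = 30
  host 2: 26 = 26
  host 3: 25 = 25
  host 4: 25 = 25
  host 5: 22 = 22
  host 6: 16 + 14 = 30
  host 7: 12 = 12
Every load is within 32 GB, so 7 hosts suffice.

Yes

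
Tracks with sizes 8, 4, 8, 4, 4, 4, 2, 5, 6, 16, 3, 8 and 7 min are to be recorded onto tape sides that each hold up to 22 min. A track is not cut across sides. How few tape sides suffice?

4

Total = 16 + 8 + 8 + 8 + 7 + 6 + 5 + 4 + 4 + 4 + 4 + 3 + 2 = 79 min.
Lower bound: ⌈79/22⌉ = 4 tape sides.
A packing using 4 tape sides:
  side 1: 16 + 6 = 22
  side 2: 8 + 8 + 5 = 21
  side 3: 8 + 7 + 4 + 3 = 22
  side 4: 4 + 4 + 4 + 2 = 14
This matches the lower bound, so 4 is optimal.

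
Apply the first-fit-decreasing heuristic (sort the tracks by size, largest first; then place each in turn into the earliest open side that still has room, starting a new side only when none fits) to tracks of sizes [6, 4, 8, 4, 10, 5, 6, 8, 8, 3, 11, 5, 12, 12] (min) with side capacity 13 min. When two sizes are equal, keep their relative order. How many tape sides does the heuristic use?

9

Sorted descending: 12, 12, 11, 10, 8, 8, 8, 6, 6, 5, 5, 4, 4, 3.
  12 → side 1 (new)  [load 12/13]
  12 → side 2 (new)  [load 12/13]
  11 → side 3 (new)  [load 11/13]
  10 → side 4 (new)  [load 10/13]
  8 → side 5 (new)  [load 8/13]
  8 → side 6 (new)  [load 8/13]
  8 → side 7 (new)  [load 8/13]
  6 → side 8 (new)  [load 6/13]
  6 → side 8  [load 12/13]
  5 → side 5  [load 13/13]
  5 → side 6  [load 13/13]
  4 → side 7  [load 12/13]
  4 → side 9 (new)  [load 4/13]
  3 → side 4  [load 13/13]
9 tape sides opened.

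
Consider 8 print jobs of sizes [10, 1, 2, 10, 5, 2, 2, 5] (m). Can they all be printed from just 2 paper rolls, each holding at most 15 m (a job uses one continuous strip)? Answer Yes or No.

Total = 37 m; ⌈37/15⌉ = 3.
At least 3 paper rolls are required, but only 2 are allowed.

No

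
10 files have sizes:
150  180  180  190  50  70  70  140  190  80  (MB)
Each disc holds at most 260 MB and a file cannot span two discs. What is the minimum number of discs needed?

Total = 190 + 190 + 180 + 180 + 150 + 140 + 80 + 70 + 70 + 50 = 1300 MB.
Lower bound: ⌈1300/260⌉ = 5 discs.
Also, 6 files each exceed 130 MB, and no two of those can share a disc, so at least 6 discs are needed.
A packing using 6 discs:
  disc 1: 190 + 70 = 260
  disc 2: 190 + 70 = 260
  disc 3: 180 + 80 = 260
  disc 4: 180 + 50 = 230
  disc 5: 150 = 150
  disc 6: 140 = 140
This matches the lower bound, so 6 is optimal.

6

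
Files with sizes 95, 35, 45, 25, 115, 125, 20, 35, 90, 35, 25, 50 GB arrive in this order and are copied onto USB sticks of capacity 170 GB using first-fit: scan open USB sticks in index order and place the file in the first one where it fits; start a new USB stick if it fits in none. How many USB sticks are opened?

  95 → USB stick 1 (new)  [load 95/170]
  35 → USB stick 1  [load 130/170]
  45 → USB stick 2 (new)  [load 45/170]
  25 → USB stick 1  [load 155/170]
  115 → USB stick 2  [load 160/170]
  125 → USB stick 3 (new)  [load 125/170]
  20 → USB stick 3  [load 145/170]
  35 → USB stick 4 (new)  [load 35/170]
  90 → USB stick 4  [load 125/170]
  35 → USB stick 4  [load 160/170]
  25 → USB stick 3  [load 170/170]
  50 → USB stick 5 (new)  [load 50/170]
5 USB sticks opened.

5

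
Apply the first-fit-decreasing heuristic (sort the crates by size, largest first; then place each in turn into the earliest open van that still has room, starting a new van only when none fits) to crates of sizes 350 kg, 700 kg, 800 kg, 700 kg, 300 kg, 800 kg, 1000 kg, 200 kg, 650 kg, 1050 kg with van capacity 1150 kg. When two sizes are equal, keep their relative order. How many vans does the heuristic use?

Sorted descending: 1050, 1000, 800, 800, 700, 700, 650, 350, 300, 200.
  1050 → van 1 (new)  [load 1050/1150]
  1000 → van 2 (new)  [load 1000/1150]
  800 → van 3 (new)  [load 800/1150]
  800 → van 4 (new)  [load 800/1150]
  700 → van 5 (new)  [load 700/1150]
  700 → van 6 (new)  [load 700/1150]
  650 → van 7 (new)  [load 650/1150]
  350 → van 3  [load 1150/1150]
  300 → van 4  [load 1100/1150]
  200 → van 5  [load 900/1150]
7 vans opened.

7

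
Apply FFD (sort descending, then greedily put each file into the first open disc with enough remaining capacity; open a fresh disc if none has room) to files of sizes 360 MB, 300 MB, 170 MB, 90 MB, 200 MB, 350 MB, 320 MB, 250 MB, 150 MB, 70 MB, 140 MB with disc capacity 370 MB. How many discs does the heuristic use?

7

Sorted descending: 360, 350, 320, 300, 250, 200, 170, 150, 140, 90, 70.
  360 → disc 1 (new)  [load 360/370]
  350 → disc 2 (new)  [load 350/370]
  320 → disc 3 (new)  [load 320/370]
  300 → disc 4 (new)  [load 300/370]
  250 → disc 5 (new)  [load 250/370]
  200 → disc 6 (new)  [load 200/370]
  170 → disc 6  [load 370/370]
  150 → disc 7 (new)  [load 150/370]
  140 → disc 7  [load 290/370]
  90 → disc 5  [load 340/370]
  70 → disc 4  [load 370/370]
7 discs opened.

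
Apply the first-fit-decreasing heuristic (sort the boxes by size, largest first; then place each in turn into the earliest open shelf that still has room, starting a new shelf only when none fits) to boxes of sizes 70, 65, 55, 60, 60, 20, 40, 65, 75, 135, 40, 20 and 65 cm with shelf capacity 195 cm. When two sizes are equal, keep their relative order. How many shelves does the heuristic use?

4

Sorted descending: 135, 75, 70, 65, 65, 65, 60, 60, 55, 40, 40, 20, 20.
  135 → shelf 1 (new)  [load 135/195]
  75 → shelf 2 (new)  [load 75/195]
  70 → shelf 2  [load 145/195]
  65 → shelf 3 (new)  [load 65/195]
  65 → shelf 3  [load 130/195]
  65 → shelf 3  [load 195/195]
  60 → shelf 1  [load 195/195]
  60 → shelf 4 (new)  [load 60/195]
  55 → shelf 4  [load 115/195]
  40 → shelf 2  [load 185/195]
  40 → shelf 4  [load 155/195]
  20 → shelf 4  [load 175/195]
  20 → shelf 4  [load 195/195]
4 shelves opened.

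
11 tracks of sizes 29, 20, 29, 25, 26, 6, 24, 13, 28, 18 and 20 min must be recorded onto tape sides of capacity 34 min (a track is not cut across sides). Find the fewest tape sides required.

Total = 29 + 29 + 28 + 26 + 25 + 24 + 20 + 20 + 18 + 13 + 6 = 238 min.
Lower bound: ⌈238/34⌉ = 7 tape sides.
Also, 9 tracks each exceed 17 min, and no two of those can share a side, so at least 9 tape sides are needed.
A packing using 9 tape sides:
  side 1: 29 = 29
  side 2: 29 = 29
  side 3: 28 + 6 = 34
  side 4: 26 = 26
  side 5: 25 = 25
  side 6: 24 = 24
  side 7: 20 + 13 = 33
  side 8: 20 = 20
  side 9: 18 = 18
This matches the lower bound, so 9 is optimal.

9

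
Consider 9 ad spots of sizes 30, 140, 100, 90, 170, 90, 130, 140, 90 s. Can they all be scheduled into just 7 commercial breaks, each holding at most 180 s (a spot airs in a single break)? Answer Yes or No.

Yes

A valid assignment using 7 commercial breaks:
  break 1: 170 = 170
  break 2: 140 + 30 = 170
  break 3: 140 = 140
  break 4: 130 = 130
  break 5: 100 = 100
  break 6: 90 + 90 = 180
  break 7: 90 = 90
Every load is within 180 s, so 7 commercial breaks suffice.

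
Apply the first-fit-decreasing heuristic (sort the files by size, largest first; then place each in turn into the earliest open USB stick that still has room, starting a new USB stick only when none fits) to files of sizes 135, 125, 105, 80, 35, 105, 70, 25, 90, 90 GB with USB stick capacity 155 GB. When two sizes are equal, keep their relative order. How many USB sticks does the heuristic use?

7

Sorted descending: 135, 125, 105, 105, 90, 90, 80, 70, 35, 25.
  135 → USB stick 1 (new)  [load 135/155]
  125 → USB stick 2 (new)  [load 125/155]
  105 → USB stick 3 (new)  [load 105/155]
  105 → USB stick 4 (new)  [load 105/155]
  90 → USB stick 5 (new)  [load 90/155]
  90 → USB stick 6 (new)  [load 90/155]
  80 → USB stick 7 (new)  [load 80/155]
  70 → USB stick 7  [load 150/155]
  35 → USB stick 3  [load 140/155]
  25 → USB stick 2  [load 150/155]
7 USB sticks opened.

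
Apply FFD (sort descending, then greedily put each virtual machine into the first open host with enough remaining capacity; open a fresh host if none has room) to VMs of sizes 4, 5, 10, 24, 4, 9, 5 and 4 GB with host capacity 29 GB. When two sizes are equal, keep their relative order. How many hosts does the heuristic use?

3

Sorted descending: 24, 10, 9, 5, 5, 4, 4, 4.
  24 → host 1 (new)  [load 24/29]
  10 → host 2 (new)  [load 10/29]
  9 → host 2  [load 19/29]
  5 → host 1  [load 29/29]
  5 → host 2  [load 24/29]
  4 → host 2  [load 28/29]
  4 → host 3 (new)  [load 4/29]
  4 → host 3  [load 8/29]
3 hosts opened.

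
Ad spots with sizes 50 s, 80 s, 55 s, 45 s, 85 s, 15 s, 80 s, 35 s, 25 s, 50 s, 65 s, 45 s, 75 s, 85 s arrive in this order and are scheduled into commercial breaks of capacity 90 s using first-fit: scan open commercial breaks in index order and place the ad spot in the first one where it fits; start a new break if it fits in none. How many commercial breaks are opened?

10

  50 → break 1 (new)  [load 50/90]
  80 → break 2 (new)  [load 80/90]
  55 → break 3 (new)  [load 55/90]
  45 → break 4 (new)  [load 45/90]
  85 → break 5 (new)  [load 85/90]
  15 → break 1  [load 65/90]
  80 → break 6 (new)  [load 80/90]
  35 → break 3  [load 90/90]
  25 → break 1  [load 90/90]
  50 → break 7 (new)  [load 50/90]
  65 → break 8 (new)  [load 65/90]
  45 → break 4  [load 90/90]
  75 → break 9 (new)  [load 75/90]
  85 → break 10 (new)  [load 85/90]
10 commercial breaks opened.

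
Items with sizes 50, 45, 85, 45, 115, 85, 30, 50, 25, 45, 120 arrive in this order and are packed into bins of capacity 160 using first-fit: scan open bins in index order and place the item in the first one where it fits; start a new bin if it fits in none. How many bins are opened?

5

  50 → bin 1 (new)  [load 50/160]
  45 → bin 1  [load 95/160]
  85 → bin 2 (new)  [load 85/160]
  45 → bin 1  [load 140/160]
  115 → bin 3 (new)  [load 115/160]
  85 → bin 4 (new)  [load 85/160]
  30 → bin 2  [load 115/160]
  50 → bin 4  [load 135/160]
  25 → bin 2  [load 140/160]
  45 → bin 3  [load 160/160]
  120 → bin 5 (new)  [load 120/160]
5 bins opened.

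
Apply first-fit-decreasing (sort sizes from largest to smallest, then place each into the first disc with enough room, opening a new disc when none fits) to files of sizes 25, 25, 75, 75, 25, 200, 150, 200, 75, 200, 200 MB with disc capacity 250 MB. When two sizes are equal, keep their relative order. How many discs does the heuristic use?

6

Sorted descending: 200, 200, 200, 200, 150, 75, 75, 75, 25, 25, 25.
  200 → disc 1 (new)  [load 200/250]
  200 → disc 2 (new)  [load 200/250]
  200 → disc 3 (new)  [load 200/250]
  200 → disc 4 (new)  [load 200/250]
  150 → disc 5 (new)  [load 150/250]
  75 → disc 5  [load 225/250]
  75 → disc 6 (new)  [load 75/250]
  75 → disc 6  [load 150/250]
  25 → disc 1  [load 225/250]
  25 → disc 1  [load 250/250]
  25 → disc 2  [load 225/250]
6 discs opened.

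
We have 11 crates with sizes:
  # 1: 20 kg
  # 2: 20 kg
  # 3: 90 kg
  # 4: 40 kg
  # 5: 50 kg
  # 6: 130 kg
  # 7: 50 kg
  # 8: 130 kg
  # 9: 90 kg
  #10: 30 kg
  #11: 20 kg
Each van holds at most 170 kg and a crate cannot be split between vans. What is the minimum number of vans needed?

Total = 130 + 130 + 90 + 90 + 50 + 50 + 40 + 30 + 20 + 20 + 20 = 670 kg.
Lower bound: ⌈670/170⌉ = 4 vans.
A packing using 4 vans:
  van 1: 130 + 40 = 170
  van 2: 130 + 20 + 20 = 170
  van 3: 90 + 50 + 30 = 170
  van 4: 90 + 50 + 20 = 160
This matches the lower bound, so 4 is optimal.

4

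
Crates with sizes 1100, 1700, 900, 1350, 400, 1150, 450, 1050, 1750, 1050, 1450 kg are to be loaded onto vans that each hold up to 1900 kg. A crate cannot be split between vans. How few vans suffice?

Total = 1750 + 1700 + 1450 + 1350 + 1150 + 1100 + 1050 + 1050 + 900 + 450 + 400 = 12350 kg.
Lower bound: ⌈12350/1900⌉ = 7 vans.
Also, 8 crates each exceed 950 kg, and no two of those can share a van, so at least 8 vans are needed.
A packing using 9 vans:
  van 1: 1750 = 1750
  van 2: 1700 = 1700
  van 3: 1450 + 450 = 1900
  van 4: 1350 + 400 = 1750
  van 5: 1150 = 1150
  van 6: 1100 = 1100
  van 7: 1050 = 1050
  van 8: 1050 = 1050
  van 9: 900 = 900
No arrangement into 8 vans stays within capacity, so 9 is optimal.

9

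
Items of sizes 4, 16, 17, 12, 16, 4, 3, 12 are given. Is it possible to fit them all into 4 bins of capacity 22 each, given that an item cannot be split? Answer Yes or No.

No

Total = 84; ⌈84/22⌉ = 4.
5 items each exceed half the capacity and cannot share a bin, forcing at least 5 bins.
At least 5 bins are required, but only 4 are allowed.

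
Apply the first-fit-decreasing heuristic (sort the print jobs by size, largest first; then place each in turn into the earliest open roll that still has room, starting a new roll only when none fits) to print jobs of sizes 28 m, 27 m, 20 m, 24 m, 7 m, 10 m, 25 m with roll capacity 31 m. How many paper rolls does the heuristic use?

5

Sorted descending: 28, 27, 25, 24, 20, 10, 7.
  28 → roll 1 (new)  [load 28/31]
  27 → roll 2 (new)  [load 27/31]
  25 → roll 3 (new)  [load 25/31]
  24 → roll 4 (new)  [load 24/31]
  20 → roll 5 (new)  [load 20/31]
  10 → roll 5  [load 30/31]
  7 → roll 4  [load 31/31]
5 paper rolls opened.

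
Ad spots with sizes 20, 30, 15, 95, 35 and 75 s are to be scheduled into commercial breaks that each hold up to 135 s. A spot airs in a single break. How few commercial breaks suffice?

3

Total = 95 + 75 + 35 + 30 + 20 + 15 = 270 s.
Lower bound: ⌈270/135⌉ = 2 commercial breaks.
A packing using 3 commercial breaks:
  break 1: 95 + 35 = 130
  break 2: 75 + 30 + 20 = 125
  break 3: 15 = 15
No arrangement into 2 commercial breaks stays within capacity, so 3 is optimal.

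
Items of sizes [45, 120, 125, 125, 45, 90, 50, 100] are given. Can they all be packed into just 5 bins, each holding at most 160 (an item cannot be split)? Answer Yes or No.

No

Total = 700; ⌈700/160⌉ = 5.
The bound of 5 does not rule out 5, but exhaustive search shows no assignment into 5 bins of capacity 160 exists — the minimum is 6.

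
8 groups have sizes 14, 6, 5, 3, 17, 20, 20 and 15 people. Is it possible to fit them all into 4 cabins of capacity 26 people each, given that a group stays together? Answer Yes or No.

No

Total = 100 people; ⌈100/26⌉ = 4.
5 groups each exceed half the capacity and cannot share a cabin, forcing at least 5 cabins.
At least 5 cabins are required, but only 4 are allowed.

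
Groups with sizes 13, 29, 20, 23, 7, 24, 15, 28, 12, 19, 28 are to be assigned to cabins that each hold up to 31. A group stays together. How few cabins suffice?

Total = 29 + 28 + 28 + 24 + 23 + 20 + 19 + 15 + 13 + 12 + 7 = 218.
Lower bound: ⌈218/31⌉ = 8 cabins.
A packing using 8 cabins:
  cabin 1: 29 = 29
  cabin 2: 28 = 28
  cabin 3: 28 = 28
  cabin 4: 24 + 7 = 31
  cabin 5: 23 = 23
  cabin 6: 20 = 20
  cabin 7: 19 + 12 = 31
  cabin 8: 15 + 13 = 28
This matches the lower bound, so 8 is optimal.

8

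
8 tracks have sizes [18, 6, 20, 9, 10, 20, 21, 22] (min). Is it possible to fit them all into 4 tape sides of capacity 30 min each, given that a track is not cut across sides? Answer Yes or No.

No

Total = 126 min; ⌈126/30⌉ = 5.
At least 5 tape sides are required, but only 4 are allowed.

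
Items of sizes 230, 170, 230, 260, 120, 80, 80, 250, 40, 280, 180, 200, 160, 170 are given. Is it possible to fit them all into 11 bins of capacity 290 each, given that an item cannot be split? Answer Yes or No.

A valid assignment using 10 bins:
  bin 1: 280 = 280
  bin 2: 260 = 260
  bin 3: 250 + 40 = 290
  bin 4: 230 = 230
  bin 5: 230 = 230
  bin 6: 200 + 80 = 280
  bin 7: 180 + 80 = 260
  bin 8: 170 + 120 = 290
  bin 9: 170 = 170
  bin 10: 160 = 160
That uses only 10 ≤ 11, so 11 bins are enough.

Yes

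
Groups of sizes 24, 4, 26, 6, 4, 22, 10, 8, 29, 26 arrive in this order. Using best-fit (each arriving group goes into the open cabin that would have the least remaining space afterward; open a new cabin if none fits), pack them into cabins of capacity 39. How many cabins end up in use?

5

  24 → cabin 1 (new)  [load 24/39]
  4 → cabin 1  [load 28/39]
  26 → cabin 2 (new)  [load 26/39]
  6 → cabin 1  [load 34/39]
  4 → cabin 1  [load 38/39]
  22 → cabin 3 (new)  [load 22/39]
  10 → cabin 2  [load 36/39]
  8 → cabin 3  [load 30/39]
  29 → cabin 4 (new)  [load 29/39]
  26 → cabin 5 (new)  [load 26/39]
5 cabins opened.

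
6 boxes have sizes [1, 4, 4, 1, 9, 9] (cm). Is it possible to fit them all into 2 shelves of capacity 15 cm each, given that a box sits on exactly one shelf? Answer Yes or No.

A valid assignment using 2 shelves:
  shelf 1: 9 + 4 + 1 + 1 = 15
  shelf 2: 9 + 4 = 13
Every load is within 15 cm, so 2 shelves suffice.

Yes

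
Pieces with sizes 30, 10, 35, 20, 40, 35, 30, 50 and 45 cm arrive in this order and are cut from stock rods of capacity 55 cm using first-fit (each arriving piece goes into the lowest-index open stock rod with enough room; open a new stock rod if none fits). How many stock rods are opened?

7

  30 → stock rod 1 (new)  [load 30/55]
  10 → stock rod 1  [load 40/55]
  35 → stock rod 2 (new)  [load 35/55]
  20 → stock rod 2  [load 55/55]
  40 → stock rod 3 (new)  [load 40/55]
  35 → stock rod 4 (new)  [load 35/55]
  30 → stock rod 5 (new)  [load 30/55]
  50 → stock rod 6 (new)  [load 50/55]
  45 → stock rod 7 (new)  [load 45/55]
7 stock rods opened.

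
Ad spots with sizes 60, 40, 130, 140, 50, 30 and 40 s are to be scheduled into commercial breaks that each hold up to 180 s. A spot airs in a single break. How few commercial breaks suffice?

Total = 140 + 130 + 60 + 50 + 40 + 40 + 30 = 490 s.
Lower bound: ⌈490/180⌉ = 3 commercial breaks.
A packing using 3 commercial breaks:
  break 1: 140 + 40 = 180
  break 2: 130 + 50 = 180
  break 3: 60 + 40 + 30 = 130
This matches the lower bound, so 3 is optimal.

3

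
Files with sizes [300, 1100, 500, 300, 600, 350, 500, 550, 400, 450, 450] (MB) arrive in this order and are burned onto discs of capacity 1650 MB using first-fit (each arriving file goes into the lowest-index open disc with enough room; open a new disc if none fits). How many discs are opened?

4

  300 → disc 1 (new)  [load 300/1650]
  1100 → disc 1  [load 1400/1650]
  500 → disc 2 (new)  [load 500/1650]
  300 → disc 2  [load 800/1650]
  600 → disc 2  [load 1400/1650]
  350 → disc 3 (new)  [load 350/1650]
  500 → disc 3  [load 850/1650]
  550 → disc 3  [load 1400/1650]
  400 → disc 4 (new)  [load 400/1650]
  450 → disc 4  [load 850/1650]
  450 → disc 4  [load 1300/1650]
4 discs opened.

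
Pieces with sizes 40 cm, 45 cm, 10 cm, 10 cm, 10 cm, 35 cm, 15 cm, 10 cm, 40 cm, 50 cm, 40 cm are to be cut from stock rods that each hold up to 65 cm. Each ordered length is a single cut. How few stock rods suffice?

6

Total = 50 + 45 + 40 + 40 + 40 + 35 + 15 + 10 + 10 + 10 + 10 = 305 cm.
Lower bound: ⌈305/65⌉ = 5 stock rods.
Also, 6 pieces each exceed 65/2 cm, and no two of those can share a stock rod, so at least 6 stock rods are needed.
A packing using 6 stock rods:
  stock rod 1: 50 + 15 = 65
  stock rod 2: 45 + 10 + 10 = 65
  stock rod 3: 40 + 10 + 10 = 60
  stock rod 4: 40 = 40
  stock rod 5: 40 = 40
  stock rod 6: 35 = 35
This matches the lower bound, so 6 is optimal.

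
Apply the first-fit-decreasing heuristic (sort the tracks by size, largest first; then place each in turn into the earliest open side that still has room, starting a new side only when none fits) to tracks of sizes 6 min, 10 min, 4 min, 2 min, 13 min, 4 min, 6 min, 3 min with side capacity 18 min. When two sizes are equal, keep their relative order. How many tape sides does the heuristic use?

Sorted descending: 13, 10, 6, 6, 4, 4, 3, 2.
  13 → side 1 (new)  [load 13/18]
  10 → side 2 (new)  [load 10/18]
  6 → side 2  [load 16/18]
  6 → side 3 (new)  [load 6/18]
  4 → side 1  [load 17/18]
  4 → side 3  [load 10/18]
  3 → side 3  [load 13/18]
  2 → side 2  [load 18/18]
3 tape sides opened.

3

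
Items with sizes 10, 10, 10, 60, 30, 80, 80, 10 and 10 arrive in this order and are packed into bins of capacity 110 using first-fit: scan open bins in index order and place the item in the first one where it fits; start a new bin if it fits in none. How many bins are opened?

3

  10 → bin 1 (new)  [load 10/110]
  10 → bin 1  [load 20/110]
  10 → bin 1  [load 30/110]
  60 → bin 1  [load 90/110]
  30 → bin 2 (new)  [load 30/110]
  80 → bin 2  [load 110/110]
  80 → bin 3 (new)  [load 80/110]
  10 → bin 1  [load 100/110]
  10 → bin 1  [load 110/110]
3 bins opened.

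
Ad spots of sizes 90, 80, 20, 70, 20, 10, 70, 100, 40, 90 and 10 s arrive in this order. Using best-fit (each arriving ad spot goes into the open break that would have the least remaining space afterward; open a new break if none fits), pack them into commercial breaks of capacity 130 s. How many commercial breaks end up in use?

6

  90 → break 1 (new)  [load 90/130]
  80 → break 2 (new)  [load 80/130]
  20 → break 1  [load 110/130]
  70 → break 3 (new)  [load 70/130]
  20 → break 1  [load 130/130]
  10 → break 2  [load 90/130]
  70 → break 4 (new)  [load 70/130]
  100 → break 5 (new)  [load 100/130]
  40 → break 2  [load 130/130]
  90 → break 6 (new)  [load 90/130]
  10 → break 5  [load 110/130]
6 commercial breaks opened.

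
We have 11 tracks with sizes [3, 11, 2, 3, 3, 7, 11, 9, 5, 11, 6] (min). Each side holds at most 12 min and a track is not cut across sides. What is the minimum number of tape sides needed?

Total = 11 + 11 + 11 + 9 + 7 + 6 + 5 + 3 + 3 + 3 + 2 = 71 min.
Lower bound: ⌈71/12⌉ = 6 tape sides.
A packing using 7 tape sides:
  side 1: 11 = 11
  side 2: 11 = 11
  side 3: 11 = 11
  side 4: 9 + 3 = 12
  side 5: 7 + 5 = 12
  side 6: 6 + 3 + 3 = 12
  side 7: 2 = 2
No arrangement into 6 tape sides stays within capacity, so 7 is optimal.

7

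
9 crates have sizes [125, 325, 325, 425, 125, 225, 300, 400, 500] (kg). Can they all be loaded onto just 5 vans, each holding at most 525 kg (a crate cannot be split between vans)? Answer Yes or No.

Total = 2750 kg; ⌈2750/525⌉ = 6.
At least 6 vans are required, but only 5 are allowed.

No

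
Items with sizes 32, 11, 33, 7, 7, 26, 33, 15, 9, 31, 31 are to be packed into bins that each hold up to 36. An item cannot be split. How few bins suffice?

8

Total = 33 + 33 + 32 + 31 + 31 + 26 + 15 + 11 + 9 + 7 + 7 = 235.
Lower bound: ⌈235/36⌉ = 7 bins.
A packing using 8 bins:
  bin 1: 33 = 33
  bin 2: 33 = 33
  bin 3: 32 = 32
  bin 4: 31 = 31
  bin 5: 31 = 31
  bin 6: 26 + 9 = 35
  bin 7: 15 + 11 + 7 = 33
  bin 8: 7 = 7
No arrangement into 7 bins stays within capacity, so 8 is optimal.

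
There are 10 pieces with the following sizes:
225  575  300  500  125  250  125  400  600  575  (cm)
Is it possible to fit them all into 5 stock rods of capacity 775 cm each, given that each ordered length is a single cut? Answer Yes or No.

Total = 3675 cm; ⌈3675/775⌉ = 5.
The bound of 5 does not rule out 5, but exhaustive search shows no assignment into 5 stock rods of capacity 775 cm exists — the minimum is 6.

No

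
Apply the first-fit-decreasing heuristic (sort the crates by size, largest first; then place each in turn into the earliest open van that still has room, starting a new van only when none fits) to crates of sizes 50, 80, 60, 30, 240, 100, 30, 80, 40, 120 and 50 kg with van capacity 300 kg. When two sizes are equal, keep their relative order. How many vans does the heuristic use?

3

Sorted descending: 240, 120, 100, 80, 80, 60, 50, 50, 40, 30, 30.
  240 → van 1 (new)  [load 240/300]
  120 → van 2 (new)  [load 120/300]
  100 → van 2  [load 220/300]
  80 → van 2  [load 300/300]
  80 → van 3 (new)  [load 80/300]
  60 → van 1  [load 300/300]
  50 → van 3  [load 130/300]
  50 → van 3  [load 180/300]
  40 → van 3  [load 220/300]
  30 → van 3  [load 250/300]
  30 → van 3  [load 280/300]
3 vans opened.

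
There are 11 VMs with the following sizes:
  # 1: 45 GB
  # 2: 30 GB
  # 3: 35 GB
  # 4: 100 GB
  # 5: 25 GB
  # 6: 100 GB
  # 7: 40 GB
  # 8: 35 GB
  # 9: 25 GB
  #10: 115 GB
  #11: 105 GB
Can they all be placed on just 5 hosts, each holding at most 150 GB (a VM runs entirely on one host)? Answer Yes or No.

A valid assignment using 5 hosts:
  host 1: 115 + 35 = 150
  host 2: 105 + 45 = 150
  host 3: 100 + 40 = 140
  host 4: 100 + 35 = 135
  host 5: 30 + 25 + 25 = 80
Every load is within 150 GB, so 5 hosts suffice.

Yes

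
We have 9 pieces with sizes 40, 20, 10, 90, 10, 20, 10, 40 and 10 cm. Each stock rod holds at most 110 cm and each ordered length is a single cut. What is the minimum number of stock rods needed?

Total = 90 + 40 + 40 + 20 + 20 + 10 + 10 + 10 + 10 = 250 cm.
Lower bound: ⌈250/110⌉ = 3 stock rods.
A packing using 3 stock rods:
  stock rod 1: 90 + 20 = 110
  stock rod 2: 40 + 40 + 20 + 10 = 110
  stock rod 3: 10 + 10 + 10 = 30
This matches the lower bound, so 3 is optimal.

3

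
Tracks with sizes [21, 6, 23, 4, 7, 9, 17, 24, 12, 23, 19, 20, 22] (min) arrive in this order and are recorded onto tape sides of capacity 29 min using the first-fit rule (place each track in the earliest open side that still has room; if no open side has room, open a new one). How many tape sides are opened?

  21 → side 1 (new)  [load 21/29]
  6 → side 1  [load 27/29]
  23 → side 2 (new)  [load 23/29]
  4 → side 2  [load 27/29]
  7 → side 3 (new)  [load 7/29]
  9 → side 3  [load 16/29]
  17 → side 4 (new)  [load 17/29]
  24 → side 5 (new)  [load 24/29]
  12 → side 3  [load 28/29]
  23 → side 6 (new)  [load 23/29]
  19 → side 7 (new)  [load 19/29]
  20 → side 8 (new)  [load 20/29]
  22 → side 9 (new)  [load 22/29]
9 tape sides opened.

9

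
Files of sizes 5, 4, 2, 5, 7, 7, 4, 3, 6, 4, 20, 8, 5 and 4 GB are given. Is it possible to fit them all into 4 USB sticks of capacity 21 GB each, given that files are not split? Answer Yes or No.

Total = 84 GB; ⌈84/21⌉ = 4.
The bound of 4 does not rule out 4, but exhaustive search shows no assignment into 4 USB sticks of capacity 21 GB exists — the minimum is 5.

No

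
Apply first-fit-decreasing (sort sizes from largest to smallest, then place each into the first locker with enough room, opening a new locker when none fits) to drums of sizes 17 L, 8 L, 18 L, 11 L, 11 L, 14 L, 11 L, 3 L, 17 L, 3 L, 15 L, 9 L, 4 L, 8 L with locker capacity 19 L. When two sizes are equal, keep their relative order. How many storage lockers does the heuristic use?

9

Sorted descending: 18, 17, 17, 15, 14, 11, 11, 11, 9, 8, 8, 4, 3, 3.
  18 → locker 1 (new)  [load 18/19]
  17 → locker 2 (new)  [load 17/19]
  17 → locker 3 (new)  [load 17/19]
  15 → locker 4 (new)  [load 15/19]
  14 → locker 5 (new)  [load 14/19]
  11 → locker 6 (new)  [load 11/19]
  11 → locker 7 (new)  [load 11/19]
  11 → locker 8 (new)  [load 11/19]
  9 → locker 9 (new)  [load 9/19]
  8 → locker 6  [load 19/19]
  8 → locker 7  [load 19/19]
  4 → locker 4  [load 19/19]
  3 → locker 5  [load 17/19]
  3 → locker 8  [load 14/19]
9 storage lockers opened.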